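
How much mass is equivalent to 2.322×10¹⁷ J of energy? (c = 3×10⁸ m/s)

From E = mc², we get m = E/c²
c² = (3×10⁸)² = 9×10¹⁶ m²/s²
m = 2.322×10¹⁷ / 9×10¹⁶ = 2.580 kg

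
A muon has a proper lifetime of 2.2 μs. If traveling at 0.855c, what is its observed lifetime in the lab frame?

Proper lifetime τ₀ = 2.2 μs
γ = 1/√(1 - 0.855²) = 1.928
τ = γτ₀ = 1.928 × 2.2 μs = 4.242 μs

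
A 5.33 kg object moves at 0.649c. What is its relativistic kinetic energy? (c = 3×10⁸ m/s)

γ = 1/√(1 - 0.649²) = 1.3144
γ - 1 = 0.3144
KE = (γ-1)mc² = 0.3144 × 5.33 × (3×10⁸)² = 1.508×10¹⁷ J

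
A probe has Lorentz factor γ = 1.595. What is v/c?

From γ = 1/√(1 - v²/c²):
1/γ² = 1/1.595² = 0.39308
v²/c² = 1 - 0.39308 = 0.60692
v/c = √(0.60692) = 0.7791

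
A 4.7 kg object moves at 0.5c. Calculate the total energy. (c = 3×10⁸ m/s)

γ = 1/√(1 - 0.5²) = 1.1547
mc² = 4.7 × (3×10⁸)² = 4.230×10¹⁷ J
E = γmc² = 1.1547 × 4.230×10¹⁷ = 4.884×10¹⁷ J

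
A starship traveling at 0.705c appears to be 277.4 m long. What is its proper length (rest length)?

Contracted length L = 277.4 m
γ = 1/√(1 - 0.705²) = 1.410
L₀ = γL = 1.410 × 277.4 = 391.1 m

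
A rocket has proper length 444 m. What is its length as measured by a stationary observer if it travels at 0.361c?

Proper length L₀ = 444 m
γ = 1/√(1 - 0.361²) = 1.0723
L = L₀/γ = 444/1.0723 = 414.1 m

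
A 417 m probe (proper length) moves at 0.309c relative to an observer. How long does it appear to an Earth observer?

Proper length L₀ = 417 m
γ = 1/√(1 - 0.309²) = 1.0515
L = L₀/γ = 417/1.0515 = 396.6 m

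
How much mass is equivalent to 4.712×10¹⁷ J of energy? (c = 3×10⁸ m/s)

From E = mc², we get m = E/c²
c² = (3×10⁸)² = 9×10¹⁶ m²/s²
m = 4.712×10¹⁷ / 9×10¹⁶ = 5.236 kg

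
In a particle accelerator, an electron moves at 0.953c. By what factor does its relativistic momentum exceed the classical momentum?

p_rel = γmv, p_class = mv
Ratio = γ = 1/√(1 - 0.953²)
= 1/√(0.091791) = 3.301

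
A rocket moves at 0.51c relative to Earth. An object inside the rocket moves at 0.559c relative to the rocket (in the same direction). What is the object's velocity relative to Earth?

u = (u' + v)/(1 + u'v/c²)
Numerator: 0.559 + 0.51 = 1.069
Denominator: 1 + 0.28509 = 1.28509
u = 1.069/1.28509 = 0.8318c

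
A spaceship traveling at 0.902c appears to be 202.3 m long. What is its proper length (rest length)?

Contracted length L = 202.3 m
γ = 1/√(1 - 0.902²) = 2.3162
L₀ = γL = 2.3162 × 202.3 = 468.6 m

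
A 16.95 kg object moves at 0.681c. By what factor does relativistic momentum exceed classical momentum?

p_rel = γmv, p_class = mv
Ratio = γ = 1/√(1 - 0.681²) = 1.366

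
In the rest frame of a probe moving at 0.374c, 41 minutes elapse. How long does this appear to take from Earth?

Proper time Δt₀ = 41 minutes
γ = 1/√(1 - 0.374²) = 1.0783
Δt = γΔt₀ = 1.0783 × 41 = 44.21 minutes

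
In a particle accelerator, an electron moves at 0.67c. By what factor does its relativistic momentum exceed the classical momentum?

p_rel = γmv, p_class = mv
Ratio = γ = 1/√(1 - 0.67²)
= 1/√(0.5511) = 1.347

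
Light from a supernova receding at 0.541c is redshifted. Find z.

β = 0.541
(1+β)/(1-β) = 1.541/0.459 = 3.3573
√(3.3573) = 1.8323
z = 1.8323 - 1 = 0.8323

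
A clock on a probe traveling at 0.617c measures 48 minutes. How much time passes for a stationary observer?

Proper time Δt₀ = 48 minutes
γ = 1/√(1 - 0.617²) = 1.2707
Δt = γΔt₀ = 1.2707 × 48 = 60.99 minutes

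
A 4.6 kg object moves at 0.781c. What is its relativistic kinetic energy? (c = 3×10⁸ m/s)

γ = 1/√(1 - 0.781²) = 1.6012
γ - 1 = 0.6012
KE = (γ-1)mc² = 0.6012 × 4.6 × (3×10⁸)² = 2.489×10¹⁷ J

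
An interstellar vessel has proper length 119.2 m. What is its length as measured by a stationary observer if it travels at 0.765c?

Proper length L₀ = 119.2 m
γ = 1/√(1 - 0.765²) = 1.5527
L = L₀/γ = 119.2/1.5527 = 76.77 m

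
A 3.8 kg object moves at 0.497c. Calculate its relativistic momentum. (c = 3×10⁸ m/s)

γ = 1/√(1 - 0.497²) = 1.1524
v = 0.497 × 3×10⁸ = 1.491×10⁸ m/s
p = γmv = 1.1524 × 3.8 × 1.491×10⁸ = 6.529×10⁸ kg·m/s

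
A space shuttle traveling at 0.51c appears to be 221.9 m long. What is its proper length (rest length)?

Contracted length L = 221.9 m
γ = 1/√(1 - 0.51²) = 1.1626
L₀ = γL = 1.1626 × 221.9 = 258.0 m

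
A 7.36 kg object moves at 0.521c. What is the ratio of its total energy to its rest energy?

E = γmc², E₀ = mc²
E/E₀ = γ = 1/√(1 - 0.521²) = 1.172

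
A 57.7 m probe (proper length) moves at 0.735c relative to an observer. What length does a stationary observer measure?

Proper length L₀ = 57.7 m
γ = 1/√(1 - 0.735²) = 1.475
L = L₀/γ = 57.7/1.475 = 39.12 m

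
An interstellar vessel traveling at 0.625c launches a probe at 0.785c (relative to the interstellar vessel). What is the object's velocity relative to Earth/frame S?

u = (u' + v)/(1 + u'v/c²)
Numerator: 0.785 + 0.625 = 1.41
Denominator: 1 + 0.490625 = 1.490625
u = 1.41/1.490625 = 0.9459c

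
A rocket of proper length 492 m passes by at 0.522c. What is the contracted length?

Proper length L₀ = 492 m
γ = 1/√(1 - 0.522²) = 1.17241
L = L₀/γ = 492/1.17241 = 419.6 m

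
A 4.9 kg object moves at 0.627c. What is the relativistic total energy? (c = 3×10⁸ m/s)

γ = 1/√(1 - 0.627²) = 1.2837
mc² = 4.9 × (3×10⁸)² = 4.410×10¹⁷ J
E = γmc² = 1.2837 × 4.410×10¹⁷ = 5.661×10¹⁷ J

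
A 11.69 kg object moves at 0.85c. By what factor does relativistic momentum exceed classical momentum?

p_rel = γmv, p_class = mv
Ratio = γ = 1/√(1 - 0.85²) = 1.898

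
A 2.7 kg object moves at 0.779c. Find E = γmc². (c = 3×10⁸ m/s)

γ = 1/√(1 - 0.779²) = 1.5948
mc² = 2.7 × (3×10⁸)² = 2.430×10¹⁷ J
E = γmc² = 1.5948 × 2.430×10¹⁷ = 3.875×10¹⁷ J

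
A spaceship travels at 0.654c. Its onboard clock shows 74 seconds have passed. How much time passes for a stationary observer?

Proper time Δt₀ = 74 seconds
γ = 1/√(1 - 0.654²) = 1.3219
Δt = γΔt₀ = 1.3219 × 74 = 97.82 seconds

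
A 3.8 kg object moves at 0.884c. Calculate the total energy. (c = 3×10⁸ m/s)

γ = 1/√(1 - 0.884²) = 2.1391
mc² = 3.8 × (3×10⁸)² = 3.420×10¹⁷ J
E = γmc² = 2.1391 × 3.420×10¹⁷ = 7.316×10¹⁷ J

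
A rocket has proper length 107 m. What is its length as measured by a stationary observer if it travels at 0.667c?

Proper length L₀ = 107 m
γ = 1/√(1 - 0.667²) = 1.3422
L = L₀/γ = 107/1.3422 = 79.72 m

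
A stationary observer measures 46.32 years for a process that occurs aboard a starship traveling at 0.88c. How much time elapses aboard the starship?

Dilated time Δt = 46.32 years
γ = 1/√(1 - 0.88²) = 2.105
Δt₀ = Δt/γ = 46.32/2.105 = 22.00 years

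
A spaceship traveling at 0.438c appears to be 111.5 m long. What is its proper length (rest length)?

Contracted length L = 111.5 m
γ = 1/√(1 - 0.438²) = 1.112
L₀ = γL = 1.112 × 111.5 = 124.0 m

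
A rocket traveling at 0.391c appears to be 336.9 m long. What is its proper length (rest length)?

Contracted length L = 336.9 m
γ = 1/√(1 - 0.391²) = 1.0865
L₀ = γL = 1.0865 × 336.9 = 366.0 m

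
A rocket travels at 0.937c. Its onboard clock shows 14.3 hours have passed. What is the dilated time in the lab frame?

Proper time Δt₀ = 14.3 hours
γ = 1/√(1 - 0.937²) = 2.863
Δt = γΔt₀ = 2.863 × 14.3 = 40.94 hours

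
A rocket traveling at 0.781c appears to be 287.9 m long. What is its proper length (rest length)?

Contracted length L = 287.9 m
γ = 1/√(1 - 0.781²) = 1.6012
L₀ = γL = 1.6012 × 287.9 = 461.0 m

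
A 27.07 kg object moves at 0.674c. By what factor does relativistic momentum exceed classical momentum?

p_rel = γmv, p_class = mv
Ratio = γ = 1/√(1 - 0.674²) = 1.354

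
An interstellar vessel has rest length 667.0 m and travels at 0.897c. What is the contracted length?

Proper length L₀ = 667.0 m
γ = 1/√(1 - 0.897²) = 2.2623
L = L₀/γ = 667.0/2.2623 = 294.8 m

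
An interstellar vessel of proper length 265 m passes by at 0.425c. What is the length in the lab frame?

Proper length L₀ = 265 m
γ = 1/√(1 - 0.425²) = 1.1047
L = L₀/γ = 265/1.1047 = 239.9 m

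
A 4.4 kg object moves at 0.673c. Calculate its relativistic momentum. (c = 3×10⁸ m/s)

γ = 1/√(1 - 0.673²) = 1.352
v = 0.673 × 3×10⁸ = 2.019×10⁸ m/s
p = γmv = 1.352 × 4.4 × 2.019×10⁸ = 1.201×10⁹ kg·m/s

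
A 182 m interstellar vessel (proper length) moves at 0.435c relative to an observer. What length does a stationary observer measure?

Proper length L₀ = 182 m
γ = 1/√(1 - 0.435²) = 1.1106
L = L₀/γ = 182/1.1106 = 163.9 m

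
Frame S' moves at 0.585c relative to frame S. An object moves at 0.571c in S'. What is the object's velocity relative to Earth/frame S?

u = (u' + v)/(1 + u'v/c²)
Numerator: 0.571 + 0.585 = 1.156
Denominator: 1 + 0.334035 = 1.334035
u = 1.156/1.334035 = 0.8665c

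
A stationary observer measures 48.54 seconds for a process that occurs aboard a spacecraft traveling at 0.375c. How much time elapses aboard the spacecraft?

Dilated time Δt = 48.54 seconds
γ = 1/√(1 - 0.375²) = 1.0787
Δt₀ = Δt/γ = 48.54/1.0787 = 45.00 seconds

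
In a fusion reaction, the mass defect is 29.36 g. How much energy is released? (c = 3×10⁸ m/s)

Convert mass defect: Δm = 29.36 g = 0.02936 kg
E = Δm·c² = 0.02936 × (3×10⁸)²
= 0.02936 × 9×10¹⁶ = 2.642×10¹⁵ J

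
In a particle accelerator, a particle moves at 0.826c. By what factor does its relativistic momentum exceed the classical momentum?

p_rel = γmv, p_class = mv
Ratio = γ = 1/√(1 - 0.826²)
= 1/√(0.317724) = 1.774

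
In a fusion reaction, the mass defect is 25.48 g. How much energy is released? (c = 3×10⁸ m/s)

Convert mass defect: Δm = 25.48 g = 0.02548 kg
E = Δm·c² = 0.02548 × (3×10⁸)²
= 0.02548 × 9×10¹⁶ = 2.293×10¹⁵ J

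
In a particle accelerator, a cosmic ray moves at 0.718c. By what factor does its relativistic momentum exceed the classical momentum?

p_rel = γmv, p_class = mv
Ratio = γ = 1/√(1 - 0.718²)
= 1/√(0.484476) = 1.437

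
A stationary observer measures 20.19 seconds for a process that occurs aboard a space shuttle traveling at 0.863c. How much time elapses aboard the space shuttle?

Dilated time Δt = 20.19 seconds
γ = 1/√(1 - 0.863²) = 1.979
Δt₀ = Δt/γ = 20.19/1.979 = 10.20 seconds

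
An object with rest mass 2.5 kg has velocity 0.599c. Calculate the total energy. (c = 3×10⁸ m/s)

γ = 1/√(1 - 0.599²) = 1.249
mc² = 2.5 × (3×10⁸)² = 2.250×10¹⁷ J
E = γmc² = 1.249 × 2.250×10¹⁷ = 2.810×10¹⁷ J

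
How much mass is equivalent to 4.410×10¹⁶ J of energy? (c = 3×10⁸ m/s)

From E = mc², we get m = E/c²
c² = (3×10⁸)² = 9×10¹⁶ m²/s²
m = 4.410×10¹⁶ / 9×10¹⁶ = 0.4900 kg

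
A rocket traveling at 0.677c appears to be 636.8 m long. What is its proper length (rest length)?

Contracted length L = 636.8 m
γ = 1/√(1 - 0.677²) = 1.3587
L₀ = γL = 1.3587 × 636.8 = 865.2 m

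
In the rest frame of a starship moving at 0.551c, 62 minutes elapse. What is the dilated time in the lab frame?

Proper time Δt₀ = 62 minutes
γ = 1/√(1 - 0.551²) = 1.19831
Δt = γΔt₀ = 1.19831 × 62 = 74.30 minutes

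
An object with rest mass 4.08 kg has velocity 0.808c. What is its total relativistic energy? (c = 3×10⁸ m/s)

γ = 1/√(1 - 0.808²) = 1.6973
mc² = 4.08 × (3×10⁸)² = 3.672×10¹⁷ J
E = γmc² = 1.6973 × 3.672×10¹⁷ = 6.232×10¹⁷ J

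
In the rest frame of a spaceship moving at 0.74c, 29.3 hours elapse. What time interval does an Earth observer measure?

Proper time Δt₀ = 29.3 hours
γ = 1/√(1 - 0.74²) = 1.4868
Δt = γΔt₀ = 1.4868 × 29.3 = 43.56 hours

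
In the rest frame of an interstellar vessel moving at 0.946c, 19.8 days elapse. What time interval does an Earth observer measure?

Proper time Δt₀ = 19.8 days
γ = 1/√(1 - 0.946²) = 3.085
Δt = γΔt₀ = 3.085 × 19.8 = 61.08 days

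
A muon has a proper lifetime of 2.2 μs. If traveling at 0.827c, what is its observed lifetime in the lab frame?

Proper lifetime τ₀ = 2.2 μs
γ = 1/√(1 - 0.827²) = 1.7787
τ = γτ₀ = 1.7787 × 2.2 μs = 3.913 μs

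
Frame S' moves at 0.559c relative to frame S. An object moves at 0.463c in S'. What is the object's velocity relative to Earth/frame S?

u = (u' + v)/(1 + u'v/c²)
Numerator: 0.463 + 0.559 = 1.022
Denominator: 1 + 0.258817 = 1.258817
u = 1.022/1.258817 = 0.8119c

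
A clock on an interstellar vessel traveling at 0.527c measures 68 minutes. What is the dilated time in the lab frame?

Proper time Δt₀ = 68 minutes
γ = 1/√(1 - 0.527²) = 1.17666
Δt = γΔt₀ = 1.17666 × 68 = 80.01 minutes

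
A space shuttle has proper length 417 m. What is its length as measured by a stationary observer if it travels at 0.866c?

Proper length L₀ = 417 m
γ = 1/√(1 - 0.866²) = 2.000
L = L₀/γ = 417/2.000 = 208.5 m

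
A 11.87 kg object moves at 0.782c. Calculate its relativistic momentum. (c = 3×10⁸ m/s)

γ = 1/√(1 - 0.782²) = 1.6044
v = 0.782 × 3×10⁸ = 2.346×10⁸ m/s
p = γmv = 1.6044 × 11.87 × 2.346×10⁸ = 4.468×10⁹ kg·m/s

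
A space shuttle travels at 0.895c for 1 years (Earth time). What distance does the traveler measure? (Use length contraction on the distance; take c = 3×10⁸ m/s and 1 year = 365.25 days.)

Earth distance: d = v × t = 0.895c × 1 yr = 8.4732×10¹⁵ m
γ = 2.2418
d' = d/γ = 8.4732×10¹⁵/2.2418 = 3.780×10¹⁵ m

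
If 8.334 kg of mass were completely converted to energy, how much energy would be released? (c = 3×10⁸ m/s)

Using E = mc²:
c² = (3×10⁸)² = 9×10¹⁶ m²/s²
E = 8.334 × 9×10¹⁶ = 7.501×10¹⁷ J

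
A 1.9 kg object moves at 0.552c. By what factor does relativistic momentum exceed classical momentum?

p_rel = γmv, p_class = mv
Ratio = γ = 1/√(1 - 0.552²) = 1.199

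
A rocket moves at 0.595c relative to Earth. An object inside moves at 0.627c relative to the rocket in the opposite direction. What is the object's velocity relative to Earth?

Object's velocity in rocket frame is u' = -0.627c
u = (u' + v)/(1 + u'v/c²) = (v - 0.627)/(1 - 0.627·v/c²)
Numerator: 0.595 - 0.627 = -0.032
Denominator: 1 - 0.373065 = 0.626935
u = -0.032/0.626935 = -0.05104c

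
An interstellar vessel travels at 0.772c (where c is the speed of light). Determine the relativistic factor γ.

v/c = 0.772, so (v/c)² = 0.595984
1 - (v/c)² = 0.404016
γ = 1/√(0.404016) = 1.573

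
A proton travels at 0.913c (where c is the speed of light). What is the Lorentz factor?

v/c = 0.913, so (v/c)² = 0.833569
1 - (v/c)² = 0.166431
γ = 1/√(0.166431) = 2.451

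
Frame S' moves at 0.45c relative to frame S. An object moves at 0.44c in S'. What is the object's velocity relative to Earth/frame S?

u = (u' + v)/(1 + u'v/c²)
Numerator: 0.44 + 0.45 = 0.89
Denominator: 1 + 0.198 = 1.198
u = 0.89/1.198 = 0.7429c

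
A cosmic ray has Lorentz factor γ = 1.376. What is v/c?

From γ = 1/√(1 - v²/c²):
1/γ² = 1/1.376² = 0.5282
v²/c² = 1 - 0.5282 = 0.4718
v/c = √(0.4718) = 0.6869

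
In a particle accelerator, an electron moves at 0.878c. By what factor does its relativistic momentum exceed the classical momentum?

p_rel = γmv, p_class = mv
Ratio = γ = 1/√(1 - 0.878²)
= 1/√(0.229116) = 2.089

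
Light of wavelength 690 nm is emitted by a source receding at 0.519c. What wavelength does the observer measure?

β = 0.519
Wavelength Doppler factor = √(1.519/0.481) = √(3.158) = 1.777
λ_obs = 690 × 1.777 = 1226 nm (redshift)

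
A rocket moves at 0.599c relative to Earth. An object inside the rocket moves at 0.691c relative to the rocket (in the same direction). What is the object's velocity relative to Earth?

u = (u' + v)/(1 + u'v/c²)
Numerator: 0.691 + 0.599 = 1.29
Denominator: 1 + 0.413909 = 1.413909
u = 1.29/1.413909 = 0.9124c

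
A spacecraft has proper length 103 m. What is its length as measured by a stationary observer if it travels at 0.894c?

Proper length L₀ = 103 m
γ = 1/√(1 - 0.894²) = 2.232
L = L₀/γ = 103/2.232 = 46.15 m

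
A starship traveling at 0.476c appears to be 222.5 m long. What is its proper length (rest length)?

Contracted length L = 222.5 m
γ = 1/√(1 - 0.476²) = 1.137
L₀ = γL = 1.137 × 222.5 = 253.0 m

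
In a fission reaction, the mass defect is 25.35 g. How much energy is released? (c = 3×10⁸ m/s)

Convert mass defect: Δm = 25.35 g = 0.02535 kg
E = Δm·c² = 0.02535 × (3×10⁸)²
= 0.02535 × 9×10¹⁶ = 2.282×10¹⁵ J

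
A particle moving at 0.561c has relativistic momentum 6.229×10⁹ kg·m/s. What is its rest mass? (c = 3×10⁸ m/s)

γ = 1/√(1 - 0.561²) = 1.208
v = 0.561 × 3×10⁸ = 1.683×10⁸ m/s
m = p/(γv) = 6.229×10⁹/(1.208 × 1.683×10⁸) = 30.64 kg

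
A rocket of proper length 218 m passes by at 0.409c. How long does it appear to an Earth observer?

Proper length L₀ = 218 m
γ = 1/√(1 - 0.409²) = 1.096
L = L₀/γ = 218/1.096 = 198.9 m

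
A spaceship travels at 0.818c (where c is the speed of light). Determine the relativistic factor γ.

v/c = 0.818, so (v/c)² = 0.669124
1 - (v/c)² = 0.330876
γ = 1/√(0.330876) = 1.738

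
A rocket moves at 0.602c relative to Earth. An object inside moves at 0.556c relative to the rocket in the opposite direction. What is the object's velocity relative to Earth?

Object's velocity in rocket frame is u' = -0.556c
u = (u' + v)/(1 + u'v/c²) = (v - 0.556)/(1 - 0.556·v/c²)
Numerator: 0.602 - 0.556 = 0.046
Denominator: 1 - 0.334712 = 0.665288
u = 0.046/0.665288 = 0.06914c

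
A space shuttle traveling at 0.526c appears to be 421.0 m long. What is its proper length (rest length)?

Contracted length L = 421.0 m
γ = 1/√(1 - 0.526²) = 1.1758
L₀ = γL = 1.1758 × 421.0 = 495.0 m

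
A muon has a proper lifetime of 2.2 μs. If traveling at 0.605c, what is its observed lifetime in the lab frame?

Proper lifetime τ₀ = 2.2 μs
γ = 1/√(1 - 0.605²) = 1.256
τ = γτ₀ = 1.256 × 2.2 μs = 2.763 μs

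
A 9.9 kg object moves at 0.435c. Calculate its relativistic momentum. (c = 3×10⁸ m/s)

γ = 1/√(1 - 0.435²) = 1.111
v = 0.435 × 3×10⁸ = 1.305×10⁸ m/s
p = γmv = 1.111 × 9.9 × 1.305×10⁸ = 1.435×10⁹ kg·m/s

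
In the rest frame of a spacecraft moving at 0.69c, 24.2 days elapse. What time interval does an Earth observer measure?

Proper time Δt₀ = 24.2 days
γ = 1/√(1 - 0.69²) = 1.3816
Δt = γΔt₀ = 1.3816 × 24.2 = 33.43 days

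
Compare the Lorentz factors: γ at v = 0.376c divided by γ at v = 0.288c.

γ₁ = 1/√(1 - 0.376²) = 1.07919
γ₂ = 1/√(1 - 0.288²) = 1.04424
γ₁/γ₂ = 1.07919/1.04424 = 1.033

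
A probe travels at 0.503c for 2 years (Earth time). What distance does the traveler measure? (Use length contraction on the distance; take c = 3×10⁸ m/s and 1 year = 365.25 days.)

Earth distance: d = v × t = 0.503c × 2 yr = 9.524×10¹⁵ m
γ = 1.157
d' = d/γ = 9.524×10¹⁵/1.157 = 8.232×10¹⁵ m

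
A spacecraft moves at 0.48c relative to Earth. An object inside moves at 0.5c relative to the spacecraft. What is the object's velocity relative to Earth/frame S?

u = (u' + v)/(1 + u'v/c²)
Numerator: 0.5 + 0.48 = 0.98
Denominator: 1 + 0.24 = 1.24
u = 0.98/1.24 = 0.7903c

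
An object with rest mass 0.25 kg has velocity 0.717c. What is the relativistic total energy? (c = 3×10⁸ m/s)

γ = 1/√(1 - 0.717²) = 1.4346
mc² = 0.25 × (3×10⁸)² = 2.250×10¹⁶ J
E = γmc² = 1.4346 × 2.250×10¹⁶ = 3.228×10¹⁶ J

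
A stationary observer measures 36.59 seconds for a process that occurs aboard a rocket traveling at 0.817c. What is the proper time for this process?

Dilated time Δt = 36.59 seconds
γ = 1/√(1 - 0.817²) = 1.734
Δt₀ = Δt/γ = 36.59/1.734 = 21.10 seconds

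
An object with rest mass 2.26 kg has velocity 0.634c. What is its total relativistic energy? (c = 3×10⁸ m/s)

γ = 1/√(1 - 0.634²) = 1.293
mc² = 2.26 × (3×10⁸)² = 2.034×10¹⁷ J
E = γmc² = 1.293 × 2.034×10¹⁷ = 2.630×10¹⁷ J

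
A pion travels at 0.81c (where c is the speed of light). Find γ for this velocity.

v/c = 0.81, so (v/c)² = 0.6561
1 - (v/c)² = 0.3439
γ = 1/√(0.3439) = 1.705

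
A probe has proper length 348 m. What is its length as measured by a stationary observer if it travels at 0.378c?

Proper length L₀ = 348 m
γ = 1/√(1 - 0.378²) = 1.080
L = L₀/γ = 348/1.080 = 322.2 m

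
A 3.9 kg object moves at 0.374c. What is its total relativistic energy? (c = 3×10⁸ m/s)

γ = 1/√(1 - 0.374²) = 1.0783
mc² = 3.9 × (3×10⁸)² = 3.510×10¹⁷ J
E = γmc² = 1.0783 × 3.510×10¹⁷ = 3.785×10¹⁷ J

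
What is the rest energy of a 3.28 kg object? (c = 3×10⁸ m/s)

c² = (3×10⁸)² = 9.000×10¹⁶ m²/s²
E₀ = mc² = 3.28 × 9.000×10¹⁶ = 2.952×10¹⁷ J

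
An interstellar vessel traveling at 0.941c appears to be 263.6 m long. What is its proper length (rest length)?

Contracted length L = 263.6 m
γ = 1/√(1 - 0.941²) = 2.955
L₀ = γL = 2.955 × 263.6 = 778.9 m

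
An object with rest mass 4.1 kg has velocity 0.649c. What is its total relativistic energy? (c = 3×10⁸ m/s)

γ = 1/√(1 - 0.649²) = 1.3144
mc² = 4.1 × (3×10⁸)² = 3.690×10¹⁷ J
E = γmc² = 1.3144 × 3.690×10¹⁷ = 4.850×10¹⁷ J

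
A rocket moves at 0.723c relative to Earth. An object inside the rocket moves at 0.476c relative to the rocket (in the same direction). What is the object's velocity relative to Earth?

u = (u' + v)/(1 + u'v/c²)
Numerator: 0.476 + 0.723 = 1.199
Denominator: 1 + 0.344148 = 1.344148
u = 1.199/1.344148 = 0.8920c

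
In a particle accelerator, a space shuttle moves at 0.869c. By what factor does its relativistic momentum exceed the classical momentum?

p_rel = γmv, p_class = mv
Ratio = γ = 1/√(1 - 0.869²)
= 1/√(0.244839) = 2.021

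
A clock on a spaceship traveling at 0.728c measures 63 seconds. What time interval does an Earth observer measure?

Proper time Δt₀ = 63 seconds
γ = 1/√(1 - 0.728²) = 1.4586
Δt = γΔt₀ = 1.4586 × 63 = 91.89 seconds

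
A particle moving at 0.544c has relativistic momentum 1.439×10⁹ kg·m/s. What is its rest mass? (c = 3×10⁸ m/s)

γ = 1/√(1 - 0.544²) = 1.19177
v = 0.544 × 3×10⁸ = 1.632×10⁸ m/s
m = p/(γv) = 1.439×10⁹/(1.19177 × 1.632×10⁸) = 7.399 kg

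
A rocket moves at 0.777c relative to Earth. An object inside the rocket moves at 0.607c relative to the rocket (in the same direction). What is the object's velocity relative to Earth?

u = (u' + v)/(1 + u'v/c²)
Numerator: 0.607 + 0.777 = 1.384
Denominator: 1 + 0.471639 = 1.471639
u = 1.384/1.471639 = 0.9404c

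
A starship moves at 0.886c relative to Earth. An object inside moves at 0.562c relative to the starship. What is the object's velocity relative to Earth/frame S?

u = (u' + v)/(1 + u'v/c²)
Numerator: 0.562 + 0.886 = 1.448
Denominator: 1 + 0.497932 = 1.497932
u = 1.448/1.497932 = 0.9667c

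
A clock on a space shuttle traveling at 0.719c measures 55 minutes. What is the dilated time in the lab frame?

Proper time Δt₀ = 55 minutes
γ = 1/√(1 - 0.719²) = 1.43883
Δt = γΔt₀ = 1.43883 × 55 = 79.14 minutes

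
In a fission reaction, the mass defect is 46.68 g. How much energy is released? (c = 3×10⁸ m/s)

Convert mass defect: Δm = 46.68 g = 0.04668 kg
E = Δm·c² = 0.04668 × (3×10⁸)²
= 0.04668 × 9×10¹⁶ = 4.201×10¹⁵ J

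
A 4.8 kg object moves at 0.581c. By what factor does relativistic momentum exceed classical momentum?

p_rel = γmv, p_class = mv
Ratio = γ = 1/√(1 - 0.581²) = 1.229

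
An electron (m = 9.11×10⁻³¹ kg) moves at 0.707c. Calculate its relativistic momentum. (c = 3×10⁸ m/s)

γ = 1/√(1 - 0.707²) = 1.414
v = 0.707 × 3×10⁸ = 2.121×10⁸ m/s
p = γmv = 1.414 × 9.11×10⁻³¹ × 2.121×10⁸ = 2.732×10⁻²² kg·m/s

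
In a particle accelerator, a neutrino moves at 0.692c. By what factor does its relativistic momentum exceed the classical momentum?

p_rel = γmv, p_class = mv
Ratio = γ = 1/√(1 - 0.692²)
= 1/√(0.521136) = 1.385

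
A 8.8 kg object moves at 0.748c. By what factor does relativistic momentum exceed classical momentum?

p_rel = γmv, p_class = mv
Ratio = γ = 1/√(1 - 0.748²) = 1.507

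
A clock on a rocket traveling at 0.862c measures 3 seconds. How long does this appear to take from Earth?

Proper time Δt₀ = 3 seconds
γ = 1/√(1 - 0.862²) = 1.9727
Δt = γΔt₀ = 1.9727 × 3 = 5.918 seconds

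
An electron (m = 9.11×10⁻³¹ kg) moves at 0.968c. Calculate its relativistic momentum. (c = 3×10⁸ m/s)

γ = 1/√(1 - 0.968²) = 3.985
v = 0.968 × 3×10⁸ = 2.904×10⁸ m/s
p = γmv = 3.985 × 9.11×10⁻³¹ × 2.904×10⁸ = 1.054×10⁻²¹ kg·m/s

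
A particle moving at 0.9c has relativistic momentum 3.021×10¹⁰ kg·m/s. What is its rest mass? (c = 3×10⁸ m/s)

γ = 1/√(1 - 0.9²) = 2.294
v = 0.9 × 3×10⁸ = 2.700×10⁸ m/s
m = p/(γv) = 3.021×10¹⁰/(2.294 × 2.700×10⁸) = 48.77 kg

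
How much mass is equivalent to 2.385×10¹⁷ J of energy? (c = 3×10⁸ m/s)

From E = mc², we get m = E/c²
c² = (3×10⁸)² = 9×10¹⁶ m²/s²
m = 2.385×10¹⁷ / 9×10¹⁶ = 2.650 kg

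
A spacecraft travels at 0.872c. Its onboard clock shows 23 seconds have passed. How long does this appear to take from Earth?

Proper time Δt₀ = 23 seconds
γ = 1/√(1 - 0.872²) = 2.043
Δt = γΔt₀ = 2.043 × 23 = 46.99 seconds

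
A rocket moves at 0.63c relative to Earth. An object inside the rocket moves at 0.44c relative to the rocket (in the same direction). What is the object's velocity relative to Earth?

u = (u' + v)/(1 + u'v/c²)
Numerator: 0.44 + 0.63 = 1.07
Denominator: 1 + 0.2772 = 1.2772
u = 1.07/1.2772 = 0.8378c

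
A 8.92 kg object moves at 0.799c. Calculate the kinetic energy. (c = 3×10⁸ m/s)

γ = 1/√(1 - 0.799²) = 1.66298
γ - 1 = 0.66298
KE = (γ-1)mc² = 0.66298 × 8.92 × (3×10⁸)² = 5.322×10¹⁷ J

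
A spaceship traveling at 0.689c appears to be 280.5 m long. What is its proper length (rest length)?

Contracted length L = 280.5 m
γ = 1/√(1 - 0.689²) = 1.3798
L₀ = γL = 1.3798 × 280.5 = 387.0 m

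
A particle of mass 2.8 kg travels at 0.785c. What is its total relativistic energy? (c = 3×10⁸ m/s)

γ = 1/√(1 - 0.785²) = 1.6142
mc² = 2.8 × (3×10⁸)² = 2.520×10¹⁷ J
E = γmc² = 1.6142 × 2.520×10¹⁷ = 4.068×10¹⁷ J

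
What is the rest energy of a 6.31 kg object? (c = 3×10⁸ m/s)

c² = (3×10⁸)² = 9.000×10¹⁶ m²/s²
E₀ = mc² = 6.31 × 9.000×10¹⁶ = 5.679×10¹⁷ J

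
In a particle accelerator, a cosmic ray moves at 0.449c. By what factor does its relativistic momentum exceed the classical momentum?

p_rel = γmv, p_class = mv
Ratio = γ = 1/√(1 - 0.449²)
= 1/√(0.798399) = 1.119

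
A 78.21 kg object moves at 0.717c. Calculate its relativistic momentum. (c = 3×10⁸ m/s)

γ = 1/√(1 - 0.717²) = 1.4346
v = 0.717 × 3×10⁸ = 2.151×10⁸ m/s
p = γmv = 1.4346 × 78.21 × 2.151×10⁸ = 2.413×10¹⁰ kg·m/s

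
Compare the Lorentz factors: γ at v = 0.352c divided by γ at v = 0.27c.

γ₁ = 1/√(1 - 0.352²) = 1.0684
γ₂ = 1/√(1 - 0.27²) = 1.0386
γ₁/γ₂ = 1.0684/1.0386 = 1.029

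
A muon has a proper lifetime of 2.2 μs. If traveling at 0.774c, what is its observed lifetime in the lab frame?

Proper lifetime τ₀ = 2.2 μs
γ = 1/√(1 - 0.774²) = 1.579
τ = γτ₀ = 1.579 × 2.2 μs = 3.474 μs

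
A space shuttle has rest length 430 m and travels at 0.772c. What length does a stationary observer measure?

Proper length L₀ = 430 m
γ = 1/√(1 - 0.772²) = 1.5733
L = L₀/γ = 430/1.5733 = 273.3 m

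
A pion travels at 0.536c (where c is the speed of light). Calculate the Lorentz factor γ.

v/c = 0.536, so (v/c)² = 0.287296
1 - (v/c)² = 0.712704
γ = 1/√(0.712704) = 1.185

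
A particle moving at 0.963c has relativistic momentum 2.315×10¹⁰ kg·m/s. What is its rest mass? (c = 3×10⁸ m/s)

γ = 1/√(1 - 0.963²) = 3.7106
v = 0.963 × 3×10⁸ = 2.889×10⁸ m/s
m = p/(γv) = 2.315×10¹⁰/(3.7106 × 2.889×10⁸) = 21.60 kg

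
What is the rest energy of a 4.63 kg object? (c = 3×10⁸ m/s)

c² = (3×10⁸)² = 9.000×10¹⁶ m²/s²
E₀ = mc² = 4.63 × 9.000×10¹⁶ = 4.167×10¹⁷ J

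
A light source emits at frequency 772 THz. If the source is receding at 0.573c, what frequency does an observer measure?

β = v/c = 0.573
(1-β)/(1+β) = 0.427/1.573 = 0.27146
Doppler factor = √(0.27146) = 0.5210
f_obs = 772 × 0.5210 = 402.2 THz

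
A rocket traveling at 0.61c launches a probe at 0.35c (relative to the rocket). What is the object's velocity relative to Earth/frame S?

u = (u' + v)/(1 + u'v/c²)
Numerator: 0.35 + 0.61 = 0.96
Denominator: 1 + 0.2135 = 1.2135
u = 0.96/1.2135 = 0.7911c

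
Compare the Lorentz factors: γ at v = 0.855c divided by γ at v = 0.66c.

γ₁ = 1/√(1 - 0.855²) = 1.928
γ₂ = 1/√(1 - 0.66²) = 1.331
γ₁/γ₂ = 1.928/1.331 = 1.449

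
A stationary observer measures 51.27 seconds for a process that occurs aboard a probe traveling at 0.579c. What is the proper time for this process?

Dilated time Δt = 51.27 seconds
γ = 1/√(1 - 0.579²) = 1.2265
Δt₀ = Δt/γ = 51.27/1.2265 = 41.80 seconds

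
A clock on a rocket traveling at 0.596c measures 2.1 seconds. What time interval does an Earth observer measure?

Proper time Δt₀ = 2.1 seconds
γ = 1/√(1 - 0.596²) = 1.245
Δt = γΔt₀ = 1.245 × 2.1 = 2.615 seconds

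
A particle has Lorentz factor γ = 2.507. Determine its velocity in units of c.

From γ = 1/√(1 - v²/c²):
1/γ² = 1/2.507² = 0.1591
v²/c² = 1 - 0.1591 = 0.8409
v/c = √(0.8409) = 0.9170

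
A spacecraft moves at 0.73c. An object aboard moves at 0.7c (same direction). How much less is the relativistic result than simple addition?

Classical: u' + v = 0.7 + 0.73 = 1.43c
Relativistic: u = (0.7 + 0.73)/(1 + 0.511) = 1.43/1.511 = 0.9464c
Difference: 1.43 - 0.9464 = 0.4836c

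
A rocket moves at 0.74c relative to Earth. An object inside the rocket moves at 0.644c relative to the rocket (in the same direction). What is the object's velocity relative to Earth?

u = (u' + v)/(1 + u'v/c²)
Numerator: 0.644 + 0.74 = 1.384
Denominator: 1 + 0.47656 = 1.47656
u = 1.384/1.47656 = 0.9373c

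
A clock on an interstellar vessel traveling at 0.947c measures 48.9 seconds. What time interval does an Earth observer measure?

Proper time Δt₀ = 48.9 seconds
γ = 1/√(1 - 0.947²) = 3.113
Δt = γΔt₀ = 3.113 × 48.9 = 152.2 seconds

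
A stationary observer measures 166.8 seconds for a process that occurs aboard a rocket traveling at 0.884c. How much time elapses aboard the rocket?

Dilated time Δt = 166.8 seconds
γ = 1/√(1 - 0.884²) = 2.139
Δt₀ = Δt/γ = 166.8/2.139 = 77.98 seconds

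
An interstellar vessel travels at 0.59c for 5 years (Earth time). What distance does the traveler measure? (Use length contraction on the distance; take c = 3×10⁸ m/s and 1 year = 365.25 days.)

Earth distance: d = v × t = 0.59c × 5 yr = 2.7928×10¹⁶ m
γ = 1.2385
d' = d/γ = 2.7928×10¹⁶/1.2385 = 2.255×10¹⁶ m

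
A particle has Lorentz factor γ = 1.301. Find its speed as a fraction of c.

From γ = 1/√(1 - v²/c²):
1/γ² = 1/1.301² = 0.5908
v²/c² = 1 - 0.5908 = 0.4092
v/c = √(0.4092) = 0.6397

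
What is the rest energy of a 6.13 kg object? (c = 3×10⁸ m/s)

c² = (3×10⁸)² = 9.000×10¹⁶ m²/s²
E₀ = mc² = 6.13 × 9.000×10¹⁶ = 5.517×10¹⁷ J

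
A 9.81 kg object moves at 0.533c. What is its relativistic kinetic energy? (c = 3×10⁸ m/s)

γ = 1/√(1 - 0.533²) = 1.1819
γ - 1 = 0.1819
KE = (γ-1)mc² = 0.1819 × 9.81 × (3×10⁸)² = 1.606×10¹⁷ J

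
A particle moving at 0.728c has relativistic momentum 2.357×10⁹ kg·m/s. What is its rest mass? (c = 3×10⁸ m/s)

γ = 1/√(1 - 0.728²) = 1.4586
v = 0.728 × 3×10⁸ = 2.184×10⁸ m/s
m = p/(γv) = 2.357×10⁹/(1.4586 × 2.184×10⁸) = 7.399 kg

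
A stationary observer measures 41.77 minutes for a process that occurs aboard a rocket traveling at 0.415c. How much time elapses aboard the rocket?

Dilated time Δt = 41.77 minutes
γ = 1/√(1 - 0.415²) = 1.0991
Δt₀ = Δt/γ = 41.77/1.0991 = 38.00 minutes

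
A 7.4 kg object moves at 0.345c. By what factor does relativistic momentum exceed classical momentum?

p_rel = γmv, p_class = mv
Ratio = γ = 1/√(1 - 0.345²) = 1.065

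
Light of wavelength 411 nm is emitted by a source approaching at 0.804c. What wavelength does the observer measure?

β = 0.804
Wavelength Doppler factor = √(0.196/1.804) = √(0.10865) = 0.3296
λ_obs = 411 × 0.3296 = 135.5 nm (blueshift)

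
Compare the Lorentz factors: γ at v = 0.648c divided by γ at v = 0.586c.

γ₁ = 1/√(1 - 0.648²) = 1.313
γ₂ = 1/√(1 - 0.586²) = 1.234
γ₁/γ₂ = 1.313/1.234 = 1.064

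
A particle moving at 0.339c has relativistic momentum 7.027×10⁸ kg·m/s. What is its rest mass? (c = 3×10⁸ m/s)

γ = 1/√(1 - 0.339²) = 1.063
v = 0.339 × 3×10⁸ = 1.017×10⁸ m/s
m = p/(γv) = 7.027×10⁸/(1.063 × 1.017×10⁸) = 6.500 kg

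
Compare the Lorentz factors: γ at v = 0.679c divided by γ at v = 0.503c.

γ₁ = 1/√(1 - 0.679²) = 1.362
γ₂ = 1/√(1 - 0.503²) = 1.157
γ₁/γ₂ = 1.362/1.157 = 1.177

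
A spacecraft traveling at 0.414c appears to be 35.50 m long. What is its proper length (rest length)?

Contracted length L = 35.50 m
γ = 1/√(1 - 0.414²) = 1.0986
L₀ = γL = 1.0986 × 35.50 = 39.00 m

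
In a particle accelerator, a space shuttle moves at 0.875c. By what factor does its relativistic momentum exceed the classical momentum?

p_rel = γmv, p_class = mv
Ratio = γ = 1/√(1 - 0.875²)
= 1/√(0.234375) = 2.066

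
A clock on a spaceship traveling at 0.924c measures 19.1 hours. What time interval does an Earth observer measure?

Proper time Δt₀ = 19.1 hours
γ = 1/√(1 - 0.924²) = 2.615
Δt = γΔt₀ = 2.615 × 19.1 = 49.95 hours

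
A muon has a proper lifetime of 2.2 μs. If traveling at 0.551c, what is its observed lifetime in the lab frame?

Proper lifetime τ₀ = 2.2 μs
γ = 1/√(1 - 0.551²) = 1.198
τ = γτ₀ = 1.198 × 2.2 μs = 2.636 μs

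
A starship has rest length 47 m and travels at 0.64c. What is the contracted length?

Proper length L₀ = 47 m
γ = 1/√(1 - 0.64²) = 1.3014
L = L₀/γ = 47/1.3014 = 36.11 m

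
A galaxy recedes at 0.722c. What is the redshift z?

β = 0.722
(1+β)/(1-β) = 1.722/0.278 = 6.194
√(6.194) = 2.489
z = 2.489 - 1 = 1.489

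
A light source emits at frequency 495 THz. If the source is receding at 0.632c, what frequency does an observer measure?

β = v/c = 0.632
(1-β)/(1+β) = 0.368/1.632 = 0.2255
Doppler factor = √(0.2255) = 0.4749
f_obs = 495 × 0.4749 = 235.1 THz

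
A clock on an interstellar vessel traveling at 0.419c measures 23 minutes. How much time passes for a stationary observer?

Proper time Δt₀ = 23 minutes
γ = 1/√(1 - 0.419²) = 1.1013
Δt = γΔt₀ = 1.1013 × 23 = 25.33 minutes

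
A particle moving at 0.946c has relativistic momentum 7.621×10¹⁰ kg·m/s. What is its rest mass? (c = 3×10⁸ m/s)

γ = 1/√(1 - 0.946²) = 3.085
v = 0.946 × 3×10⁸ = 2.838×10⁸ m/s
m = p/(γv) = 7.621×10¹⁰/(3.085 × 2.838×10⁸) = 87.05 kg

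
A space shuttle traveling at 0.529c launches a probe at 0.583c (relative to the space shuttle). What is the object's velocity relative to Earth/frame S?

u = (u' + v)/(1 + u'v/c²)
Numerator: 0.583 + 0.529 = 1.112
Denominator: 1 + 0.308407 = 1.308407
u = 1.112/1.308407 = 0.8499c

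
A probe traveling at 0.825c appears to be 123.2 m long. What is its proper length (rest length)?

Contracted length L = 123.2 m
γ = 1/√(1 - 0.825²) = 1.7695
L₀ = γL = 1.7695 × 123.2 = 218.0 m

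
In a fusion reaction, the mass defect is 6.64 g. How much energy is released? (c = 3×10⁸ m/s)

Convert mass defect: Δm = 6.64 g = 0.00664 kg
E = Δm·c² = 0.00664 × (3×10⁸)²
= 0.00664 × 9×10¹⁶ = 5.976×10¹⁴ J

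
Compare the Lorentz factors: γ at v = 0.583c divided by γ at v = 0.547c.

γ₁ = 1/√(1 - 0.583²) = 1.231
γ₂ = 1/√(1 - 0.547²) = 1.195
γ₁/γ₂ = 1.231/1.195 = 1.030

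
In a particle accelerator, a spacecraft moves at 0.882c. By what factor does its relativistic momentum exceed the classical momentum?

p_rel = γmv, p_class = mv
Ratio = γ = 1/√(1 - 0.882²)
= 1/√(0.222076) = 2.122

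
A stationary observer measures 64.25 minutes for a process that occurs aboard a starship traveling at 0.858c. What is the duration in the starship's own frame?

Dilated time Δt = 64.25 minutes
γ = 1/√(1 - 0.858²) = 1.947
Δt₀ = Δt/γ = 64.25/1.947 = 33.00 minutes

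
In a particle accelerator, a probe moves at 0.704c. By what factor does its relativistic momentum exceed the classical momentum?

p_rel = γmv, p_class = mv
Ratio = γ = 1/√(1 - 0.704²)
= 1/√(0.504384) = 1.408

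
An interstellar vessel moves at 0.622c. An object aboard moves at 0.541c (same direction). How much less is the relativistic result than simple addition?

Classical: u' + v = 0.541 + 0.622 = 1.163c
Relativistic: u = (0.541 + 0.622)/(1 + 0.336502) = 1.163/1.336502 = 0.8702c
Difference: 1.163 - 0.8702 = 0.2928c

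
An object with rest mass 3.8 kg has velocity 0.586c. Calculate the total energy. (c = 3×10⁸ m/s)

γ = 1/√(1 - 0.586²) = 1.2341
mc² = 3.8 × (3×10⁸)² = 3.420×10¹⁷ J
E = γmc² = 1.2341 × 3.420×10¹⁷ = 4.221×10¹⁷ J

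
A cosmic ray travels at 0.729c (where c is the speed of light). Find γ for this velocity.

v/c = 0.729, so (v/c)² = 0.531441
1 - (v/c)² = 0.468559
γ = 1/√(0.468559) = 1.461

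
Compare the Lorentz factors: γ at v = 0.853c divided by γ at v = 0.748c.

γ₁ = 1/√(1 - 0.853²) = 1.9160
γ₂ = 1/√(1 - 0.748²) = 1.5067
γ₁/γ₂ = 1.9160/1.5067 = 1.272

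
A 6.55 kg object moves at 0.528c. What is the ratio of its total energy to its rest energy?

E = γmc², E₀ = mc²
E/E₀ = γ = 1/√(1 - 0.528²) = 1.178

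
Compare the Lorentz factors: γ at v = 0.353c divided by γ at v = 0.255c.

γ₁ = 1/√(1 - 0.353²) = 1.0688
γ₂ = 1/√(1 - 0.255²) = 1.0342
γ₁/γ₂ = 1.0688/1.0342 = 1.033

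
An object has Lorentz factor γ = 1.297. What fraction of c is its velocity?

From γ = 1/√(1 - v²/c²):
1/γ² = 1/1.297² = 0.5945
v²/c² = 1 - 0.5945 = 0.4055
v/c = √(0.4055) = 0.6368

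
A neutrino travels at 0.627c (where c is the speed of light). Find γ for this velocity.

v/c = 0.627, so (v/c)² = 0.393129
1 - (v/c)² = 0.606871
γ = 1/√(0.606871) = 1.284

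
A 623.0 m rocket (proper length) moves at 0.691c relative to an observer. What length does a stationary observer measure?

Proper length L₀ = 623.0 m
γ = 1/√(1 - 0.691²) = 1.3834
L = L₀/γ = 623.0/1.3834 = 450.3 m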